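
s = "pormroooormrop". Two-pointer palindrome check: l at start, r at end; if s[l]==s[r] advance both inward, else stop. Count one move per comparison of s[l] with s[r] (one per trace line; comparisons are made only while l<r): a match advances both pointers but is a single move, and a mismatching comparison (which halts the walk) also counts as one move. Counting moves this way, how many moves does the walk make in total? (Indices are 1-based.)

7 moves

l=1 r=14: 'p'=='p', l++,r--
l=2 r=13: 'o'=='o', l++,r--
l=3 r=12: 'r'=='r', l++,r--
l=4 r=11: 'm'=='m', l++,r--
l=5 r=10: 'r'=='r', l++,r--
l=6 r=9: 'o'=='o', l++,r--
l=7 r=8: 'o'=='o', l++,r--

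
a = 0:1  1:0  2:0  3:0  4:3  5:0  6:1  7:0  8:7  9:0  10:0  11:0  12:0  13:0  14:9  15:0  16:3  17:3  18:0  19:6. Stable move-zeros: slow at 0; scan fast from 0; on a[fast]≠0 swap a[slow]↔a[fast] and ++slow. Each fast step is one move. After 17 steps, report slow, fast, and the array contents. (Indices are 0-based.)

slow=0 fast=0: a[fast]=1≠0 swap→a[0]=1, slow++,fast++
slow=1 fast=1: a[fast]=0, fast++
slow=1 fast=2: a[fast]=0, fast++
slow=1 fast=3: a[fast]=0, fast++
slow=1 fast=4: a[fast]=3≠0 swap→a[1]=3, slow++,fast++
slow=2 fast=5: a[fast]=0, fast++
slow=2 fast=6: a[fast]=1≠0 swap→a[2]=1, slow++,fast++
slow=3 fast=7: a[fast]=0, fast++
slow=3 fast=8: a[fast]=7≠0 swap→a[3]=7, slow++,fast++
slow=4 fast=9: a[fast]=0, fast++
slow=4 fast=10: a[fast]=0, fast++
slow=4 fast=11: a[fast]=0, fast++
slow=4 fast=12: a[fast]=0, fast++
slow=4 fast=13: a[fast]=0, fast++
slow=4 fast=14: a[fast]=9≠0 swap→a[4]=9, slow++,fast++
slow=5 fast=15: a[fast]=0, fast++
slow=5 fast=16: a[fast]=3≠0 swap→a[5]=3, slow++,fast++

slow=6, fast=17, a=[1, 3, 1, 7, 9, 3, 0, 0, 0, 0, 0, 0, 0, 0, 0, 0, 0, 3, 0, 6]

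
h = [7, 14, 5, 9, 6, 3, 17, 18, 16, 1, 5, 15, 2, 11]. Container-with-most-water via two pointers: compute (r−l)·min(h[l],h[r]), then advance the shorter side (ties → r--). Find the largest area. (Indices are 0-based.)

[0,13] min(7,11)*13=91 best=91 * → l++
[1,13] min(14,11)*12=132 best=132 * → r--
[1,12] min(14,2)*11=22 best=132 → r--
[1,11] min(14,15)*10=140 best=140 * → l++
[2,11] min(5,15)*9=45 best=140 → l++
[3,11] min(9,15)*8=72 best=140 → l++
[4,11] min(6,15)*7=42 best=140 → l++
[5,11] min(3,15)*6=18 best=140 → l++
[6,11] min(17,15)*5=75 best=140 → r--
[6,10] min(17,5)*4=20 best=140 → r--
[6,9] min(17,1)*3=3 best=140 → r--
[6,8] min(17,16)*2=32 best=140 → r--
[6,7] min(17,18)*1=17 best=140 → l++

max area = 140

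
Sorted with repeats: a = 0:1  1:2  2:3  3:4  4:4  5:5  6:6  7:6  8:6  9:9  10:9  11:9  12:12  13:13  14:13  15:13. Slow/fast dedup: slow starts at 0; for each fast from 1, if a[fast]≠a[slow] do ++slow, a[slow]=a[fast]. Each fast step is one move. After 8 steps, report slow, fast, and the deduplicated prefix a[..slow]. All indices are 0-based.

(s=0,f=1) a[fast]=2≠a[slow]=1 write a[1]=2 → slow++,fast++
(s=1,f=2) a[fast]=3≠a[slow]=2 write a[2]=3 → slow++,fast++
(s=2,f=3) a[fast]=4≠a[slow]=3 write a[3]=4 → slow++,fast++
(s=3,f=4) a[fast]=4=a[slow] dup → fast++
(s=3,f=5) a[fast]=5≠a[slow]=4 write a[4]=5 → slow++,fast++
(s=4,f=6) a[fast]=6≠a[slow]=5 write a[5]=6 → slow++,fast++
(s=5,f=7) a[fast]=6=a[slow] dup → fast++
(s=5,f=8) a[fast]=6=a[slow] dup → fast++

slow=5, fast=9, prefix=[1, 2, 3, 4, 5, 6]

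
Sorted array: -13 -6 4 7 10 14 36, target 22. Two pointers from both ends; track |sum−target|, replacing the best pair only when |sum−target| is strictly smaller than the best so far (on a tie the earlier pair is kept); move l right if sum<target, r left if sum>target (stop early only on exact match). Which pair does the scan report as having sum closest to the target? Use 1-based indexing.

[1,7] -13+36=23 d=1 * → r--
[1,6] -13+14=1 d=21 → l++
[2,6] -6+14=8 d=14 → l++
[3,6] 4+14=18 d=4 → l++
[4,6] 7+14=21 d=1 → l++
[5,6] 10+14=24 d=2 → r--

pair (-13, 36) with sum 23 (|Δ|=1)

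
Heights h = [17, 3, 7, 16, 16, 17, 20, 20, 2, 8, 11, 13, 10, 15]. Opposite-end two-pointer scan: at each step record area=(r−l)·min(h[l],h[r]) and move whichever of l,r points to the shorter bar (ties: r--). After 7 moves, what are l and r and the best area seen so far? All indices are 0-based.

[0,13] min(17,15)*13=195 best=195 * → r--
[0,12] min(17,10)*12=120 best=195 → r--
[0,11] min(17,13)*11=143 best=195 → r--
[0,10] min(17,11)*10=110 best=195 → r--
[0,9] min(17,8)*9=72 best=195 → r--
[0,8] min(17,2)*8=16 best=195 → r--
[0,7] min(17,20)*7=119 best=195 → l++

l=1, r=7, best area=195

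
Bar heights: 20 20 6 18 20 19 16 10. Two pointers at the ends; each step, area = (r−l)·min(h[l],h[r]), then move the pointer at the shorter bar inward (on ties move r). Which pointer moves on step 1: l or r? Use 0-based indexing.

l=0 r=7: min(20,10)*7=70 best=70 *, r--

r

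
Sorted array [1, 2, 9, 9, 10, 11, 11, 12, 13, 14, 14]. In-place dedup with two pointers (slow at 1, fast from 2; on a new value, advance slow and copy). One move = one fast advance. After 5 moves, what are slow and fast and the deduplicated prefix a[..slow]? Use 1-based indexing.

(s=1,f=2) a[fast]=2≠a[slow]=1 write a[2]=2 → slow++,fast++
(s=2,f=3) a[fast]=9≠a[slow]=2 write a[3]=9 → slow++,fast++
(s=3,f=4) a[fast]=9=a[slow] dup → fast++
(s=3,f=5) a[fast]=10≠a[slow]=9 write a[4]=10 → slow++,fast++
(s=4,f=6) a[fast]=11≠a[slow]=10 write a[5]=11 → slow++,fast++

slow=5, fast=7, prefix=[1, 2, 9, 10, 11]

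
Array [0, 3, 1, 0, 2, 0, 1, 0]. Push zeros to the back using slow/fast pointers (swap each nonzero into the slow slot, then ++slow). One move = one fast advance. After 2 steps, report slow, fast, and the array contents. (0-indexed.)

slow=0 fast=0: a[fast]=0, fast++
slow=0 fast=1: a[fast]=3≠0 swap→a[0]=3, slow++,fast++

slow=1, fast=2, a=[3, 0, 1, 0, 2, 0, 1, 0]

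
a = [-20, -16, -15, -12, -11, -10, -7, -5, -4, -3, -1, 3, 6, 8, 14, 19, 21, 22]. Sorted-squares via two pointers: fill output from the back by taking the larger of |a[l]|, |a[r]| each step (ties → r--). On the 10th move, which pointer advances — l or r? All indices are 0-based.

l

l=0 r=17: |-20|<=|22| out[17]=484, r--
l=0 r=16: |-20|<=|21| out[16]=441, r--
l=0 r=15: |-20|>|19| out[15]=400, l++
l=1 r=15: |-16|<=|19| out[14]=361, r--
l=1 r=14: |-16|>|14| out[13]=256, l++
l=2 r=14: |-15|>|14| out[12]=225, l++
l=3 r=14: |-12|<=|14| out[11]=196, r--
l=3 r=13: |-12|>|8| out[10]=144, l++
l=4 r=13: |-11|>|8| out[9]=121, l++
l=5 r=13: |-10|>|8| out[8]=100, l++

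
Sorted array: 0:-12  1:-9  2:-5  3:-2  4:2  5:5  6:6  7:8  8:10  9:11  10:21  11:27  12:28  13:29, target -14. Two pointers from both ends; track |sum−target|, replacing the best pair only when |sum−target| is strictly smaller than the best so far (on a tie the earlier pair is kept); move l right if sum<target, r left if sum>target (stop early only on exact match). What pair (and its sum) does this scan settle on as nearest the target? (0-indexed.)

pair (-12, -2) with sum -14 (|Δ|=0)

l=0 r=13: -12+29=17 d=31 *, r--
l=0 r=12: -12+28=16 d=30 *, r--
l=0 r=11: -12+27=15 d=29 *, r--
l=0 r=10: -12+21=9 d=23 *, r--
l=0 r=9: -12+11=-1 d=13 *, r--
l=0 r=8: -12+10=-2 d=12 *, r--
l=0 r=7: -12+8=-4 d=10 *, r--
l=0 r=6: -12+6=-6 d=8 *, r--
l=0 r=5: -12+5=-7 d=7 *, r--
l=0 r=4: -12+2=-10 d=4 *, r--
l=0 r=3: -12+-2=-14 d=0 *, stop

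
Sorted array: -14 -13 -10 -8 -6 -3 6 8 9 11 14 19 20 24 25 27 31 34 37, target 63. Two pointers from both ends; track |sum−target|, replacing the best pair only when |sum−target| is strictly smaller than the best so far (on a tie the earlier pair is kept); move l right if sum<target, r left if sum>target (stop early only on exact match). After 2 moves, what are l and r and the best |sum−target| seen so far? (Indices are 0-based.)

l=0 r=18: -14+37=23 d=40 *, l++
l=1 r=18: -13+37=24 d=39 *, l++

l=2, r=18, best |Δ|=39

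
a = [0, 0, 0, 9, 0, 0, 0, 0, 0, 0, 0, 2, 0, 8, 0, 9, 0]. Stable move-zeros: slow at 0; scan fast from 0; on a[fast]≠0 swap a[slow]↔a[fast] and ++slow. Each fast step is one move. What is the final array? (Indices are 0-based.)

(s=0,f=0) a[fast]=0 → fast++
(s=0,f=1) a[fast]=0 → fast++
(s=0,f=2) a[fast]=0 → fast++
(s=0,f=3) a[fast]=9≠0 swap→a[0]=9 → slow++,fast++
(s=1,f=4) a[fast]=0 → fast++
(s=1,f=5) a[fast]=0 → fast++
(s=1,f=6) a[fast]=0 → fast++
(s=1,f=7) a[fast]=0 → fast++
(s=1,f=8) a[fast]=0 → fast++
(s=1,f=9) a[fast]=0 → fast++
(s=1,f=10) a[fast]=0 → fast++
(s=1,f=11) a[fast]=2≠0 swap→a[1]=2 → slow++,fast++
(s=2,f=12) a[fast]=0 → fast++
(s=2,f=13) a[fast]=8≠0 swap→a[2]=8 → slow++,fast++
(s=3,f=14) a[fast]=0 → fast++
(s=3,f=15) a[fast]=9≠0 swap→a[3]=9 → slow++,fast++
(s=4,f=16) a[fast]=0 → fast++

[9, 2, 8, 9, 0, 0, 0, 0, 0, 0, 0, 0, 0, 0, 0, 0, 0]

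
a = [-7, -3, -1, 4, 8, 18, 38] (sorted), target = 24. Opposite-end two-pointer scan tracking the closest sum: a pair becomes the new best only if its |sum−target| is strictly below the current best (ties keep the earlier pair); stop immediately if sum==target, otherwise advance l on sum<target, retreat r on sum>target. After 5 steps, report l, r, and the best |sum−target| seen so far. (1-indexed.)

l=5, r=6, best |Δ|=2

[1,7] -7+38=31 d=7 * → r--
[1,6] -7+18=11 d=13 → l++
[2,6] -3+18=15 d=9 → l++
[3,6] -1+18=17 d=7 → l++
[4,6] 4+18=22 d=2 * → l++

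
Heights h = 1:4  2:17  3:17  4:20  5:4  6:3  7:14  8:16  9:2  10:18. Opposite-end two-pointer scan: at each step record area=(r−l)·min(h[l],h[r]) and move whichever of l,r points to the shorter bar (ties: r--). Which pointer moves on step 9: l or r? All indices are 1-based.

r

[1,10] min(4,18)*9=36 best=36 * → l++
[2,10] min(17,18)*8=136 best=136 * → l++
[3,10] min(17,18)*7=119 best=136 → l++
[4,10] min(20,18)*6=108 best=136 → r--
[4,9] min(20,2)*5=10 best=136 → r--
[4,8] min(20,16)*4=64 best=136 → r--
[4,7] min(20,14)*3=42 best=136 → r--
[4,6] min(20,3)*2=6 best=136 → r--
[4,5] min(20,4)*1=4 best=136 → r--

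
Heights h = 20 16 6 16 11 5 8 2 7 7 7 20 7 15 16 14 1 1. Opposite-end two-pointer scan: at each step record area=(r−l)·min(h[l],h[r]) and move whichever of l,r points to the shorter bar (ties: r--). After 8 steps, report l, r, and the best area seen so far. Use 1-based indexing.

l=1, r=10, best area=224

[1,18] min(20,1)*17=17 best=17 * → r--
[1,17] min(20,1)*16=16 best=17 → r--
[1,16] min(20,14)*15=210 best=210 * → r--
[1,15] min(20,16)*14=224 best=224 * → r--
[1,14] min(20,15)*13=195 best=224 → r--
[1,13] min(20,7)*12=84 best=224 → r--
[1,12] min(20,20)*11=220 best=224 → r--
[1,11] min(20,7)*10=70 best=224 → r--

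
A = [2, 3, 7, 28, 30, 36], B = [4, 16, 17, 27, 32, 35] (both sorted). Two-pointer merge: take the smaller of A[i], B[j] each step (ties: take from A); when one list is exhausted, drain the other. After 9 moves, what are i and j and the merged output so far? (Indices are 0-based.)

i=0 j=0: A[i]=2<=B[j]=4 take 2, i++
i=1 j=0: A[i]=3<=B[j]=4 take 3, i++
i=2 j=0: A[i]=7>B[j]=4 take 4, j++
i=2 j=1: A[i]=7<=B[j]=16 take 7, i++
i=3 j=1: A[i]=28>B[j]=16 take 16, j++
i=3 j=2: A[i]=28>B[j]=17 take 17, j++
i=3 j=3: A[i]=28>B[j]=27 take 27, j++
i=3 j=4: A[i]=28<=B[j]=32 take 28, i++
i=4 j=4: A[i]=30<=B[j]=32 take 30, i++

i=5, j=4, merged so far=[2, 3, 4, 7, 16, 17, 27, 28, 30]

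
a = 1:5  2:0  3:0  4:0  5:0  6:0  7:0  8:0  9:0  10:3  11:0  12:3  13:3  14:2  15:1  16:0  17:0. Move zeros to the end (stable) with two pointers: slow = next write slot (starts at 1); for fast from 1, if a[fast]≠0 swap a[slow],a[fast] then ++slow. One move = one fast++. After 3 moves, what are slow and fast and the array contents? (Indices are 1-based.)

slow=1 fast=1: a[fast]=5≠0 swap→a[1]=5, slow++,fast++
slow=2 fast=2: a[fast]=0, fast++
slow=2 fast=3: a[fast]=0, fast++

slow=2, fast=4, a=[5, 0, 0, 0, 0, 0, 0, 0, 0, 3, 0, 3, 3, 2, 1, 0, 0]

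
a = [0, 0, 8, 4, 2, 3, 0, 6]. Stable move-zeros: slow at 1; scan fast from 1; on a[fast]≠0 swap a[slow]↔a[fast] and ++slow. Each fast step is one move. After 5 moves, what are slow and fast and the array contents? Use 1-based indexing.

slow=1 fast=1: a[fast]=0, fast++
slow=1 fast=2: a[fast]=0, fast++
slow=1 fast=3: a[fast]=8≠0 swap→a[1]=8, slow++,fast++
slow=2 fast=4: a[fast]=4≠0 swap→a[2]=4, slow++,fast++
slow=3 fast=5: a[fast]=2≠0 swap→a[3]=2, slow++,fast++

slow=4, fast=6, a=[8, 4, 2, 0, 0, 3, 0, 6]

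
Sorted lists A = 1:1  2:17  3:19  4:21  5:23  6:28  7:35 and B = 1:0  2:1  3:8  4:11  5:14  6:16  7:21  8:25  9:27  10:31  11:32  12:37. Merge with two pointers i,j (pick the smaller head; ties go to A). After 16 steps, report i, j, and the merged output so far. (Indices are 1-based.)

i=7, j=11, merged so far=[0, 1, 1, 8, 11, 14, 16, 17, 19, 21, 21, 23, 25, 27, 28, 31]

i=1 j=1: A[i]=1>B[j]=0 take 0, j++
i=1 j=2: A[i]=1<=B[j]=1 take 1, i++
i=2 j=2: A[i]=17>B[j]=1 take 1, j++
i=2 j=3: A[i]=17>B[j]=8 take 8, j++
i=2 j=4: A[i]=17>B[j]=11 take 11, j++
i=2 j=5: A[i]=17>B[j]=14 take 14, j++
i=2 j=6: A[i]=17>B[j]=16 take 16, j++
i=2 j=7: A[i]=17<=B[j]=21 take 17, i++
i=3 j=7: A[i]=19<=B[j]=21 take 19, i++
i=4 j=7: A[i]=21<=B[j]=21 take 21, i++
i=5 j=7: A[i]=23>B[j]=21 take 21, j++
i=5 j=8: A[i]=23<=B[j]=25 take 23, i++
i=6 j=8: A[i]=28>B[j]=25 take 25, j++
i=6 j=9: A[i]=28>B[j]=27 take 27, j++
i=6 j=10: A[i]=28<=B[j]=31 take 28, i++
i=7 j=10: A[i]=35>B[j]=31 take 31, j++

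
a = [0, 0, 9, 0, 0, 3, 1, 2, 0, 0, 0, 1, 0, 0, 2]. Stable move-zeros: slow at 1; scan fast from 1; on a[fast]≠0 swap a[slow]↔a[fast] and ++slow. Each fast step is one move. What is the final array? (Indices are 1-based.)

(s=1,f=1) a[fast]=0 → fast++
(s=1,f=2) a[fast]=0 → fast++
(s=1,f=3) a[fast]=9≠0 swap→a[1]=9 → slow++,fast++
(s=2,f=4) a[fast]=0 → fast++
(s=2,f=5) a[fast]=0 → fast++
(s=2,f=6) a[fast]=3≠0 swap→a[2]=3 → slow++,fast++
(s=3,f=7) a[fast]=1≠0 swap→a[3]=1 → slow++,fast++
(s=4,f=8) a[fast]=2≠0 swap→a[4]=2 → slow++,fast++
(s=5,f=9) a[fast]=0 → fast++
(s=5,f=10) a[fast]=0 → fast++
(s=5,f=11) a[fast]=0 → fast++
(s=5,f=12) a[fast]=1≠0 swap→a[5]=1 → slow++,fast++
(s=6,f=13) a[fast]=0 → fast++
(s=6,f=14) a[fast]=0 → fast++
(s=6,f=15) a[fast]=2≠0 swap→a[6]=2 → slow++,fast++

[9, 3, 1, 2, 1, 2, 0, 0, 0, 0, 0, 0, 0, 0, 0]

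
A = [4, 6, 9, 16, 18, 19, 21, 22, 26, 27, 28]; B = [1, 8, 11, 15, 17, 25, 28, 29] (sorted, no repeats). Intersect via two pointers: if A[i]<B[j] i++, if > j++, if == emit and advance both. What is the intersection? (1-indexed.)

intersection = [28]

[i=1,j=1] 4>1 → j++
[i=1,j=2] 4<8 → i++
[i=2,j=2] 6<8 → i++
[i=3,j=2] 9>8 → j++
[i=3,j=3] 9<11 → i++
[i=4,j=3] 16>11 → j++
[i=4,j=4] 16>15 → j++
[i=4,j=5] 16<17 → i++
[i=5,j=5] 18>17 → j++
[i=5,j=6] 18<25 → i++
[i=6,j=6] 19<25 → i++
[i=7,j=6] 21<25 → i++
[i=8,j=6] 22<25 → i++
[i=9,j=6] 26>25 → j++
[i=9,j=7] 26<28 → i++
[i=10,j=7] 27<28 → i++
[i=11,j=7] 28==28 emit → i++,j++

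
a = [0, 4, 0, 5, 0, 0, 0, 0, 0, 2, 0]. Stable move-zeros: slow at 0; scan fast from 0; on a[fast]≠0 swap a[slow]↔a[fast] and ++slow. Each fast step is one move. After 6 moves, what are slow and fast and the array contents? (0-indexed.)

(s=0,f=0) a[fast]=0 → fast++
(s=0,f=1) a[fast]=4≠0 swap→a[0]=4 → slow++,fast++
(s=1,f=2) a[fast]=0 → fast++
(s=1,f=3) a[fast]=5≠0 swap→a[1]=5 → slow++,fast++
(s=2,f=4) a[fast]=0 → fast++
(s=2,f=5) a[fast]=0 → fast++

slow=2, fast=6, a=[4, 5, 0, 0, 0, 0, 0, 0, 0, 2, 0]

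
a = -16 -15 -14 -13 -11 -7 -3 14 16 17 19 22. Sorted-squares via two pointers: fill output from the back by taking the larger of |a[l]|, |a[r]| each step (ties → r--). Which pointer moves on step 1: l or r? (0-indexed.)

r

l=0 r=11: |-16|<=|22| out[11]=484, r--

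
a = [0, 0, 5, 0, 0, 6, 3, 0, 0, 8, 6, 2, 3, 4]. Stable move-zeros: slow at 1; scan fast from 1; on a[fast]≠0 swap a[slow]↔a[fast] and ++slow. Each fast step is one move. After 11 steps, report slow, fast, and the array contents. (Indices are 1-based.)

slow=6, fast=12, a=[5, 6, 3, 8, 6, 0, 0, 0, 0, 0, 0, 2, 3, 4]

(s=1,f=1) a[fast]=0 → fast++
(s=1,f=2) a[fast]=0 → fast++
(s=1,f=3) a[fast]=5≠0 swap→a[1]=5 → slow++,fast++
(s=2,f=4) a[fast]=0 → fast++
(s=2,f=5) a[fast]=0 → fast++
(s=2,f=6) a[fast]=6≠0 swap→a[2]=6 → slow++,fast++
(s=3,f=7) a[fast]=3≠0 swap→a[3]=3 → slow++,fast++
(s=4,f=8) a[fast]=0 → fast++
(s=4,f=9) a[fast]=0 → fast++
(s=4,f=10) a[fast]=8≠0 swap→a[4]=8 → slow++,fast++
(s=5,f=11) a[fast]=6≠0 swap→a[5]=6 → slow++,fast++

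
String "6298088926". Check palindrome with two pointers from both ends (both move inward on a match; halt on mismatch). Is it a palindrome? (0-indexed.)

l=0 r=9: '6'=='6', l++,r--
l=1 r=8: '2'=='2', l++,r--
l=2 r=7: '9'=='9', l++,r--
l=3 r=6: '8'=='8', l++,r--
l=4 r=5: '0'!='8', stop

not a palindrome (mismatch at 4,5)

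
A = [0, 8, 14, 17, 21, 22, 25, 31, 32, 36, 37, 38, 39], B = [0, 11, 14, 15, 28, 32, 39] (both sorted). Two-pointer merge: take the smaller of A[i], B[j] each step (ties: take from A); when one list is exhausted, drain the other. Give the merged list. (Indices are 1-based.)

[0, 0, 8, 11, 14, 14, 15, 17, 21, 22, 25, 28, 31, 32, 32, 36, 37, 38, 39, 39]

[i=1,j=1] A[i]=0<=B[j]=0 take 0 → i++
[i=2,j=1] A[i]=8>B[j]=0 take 0 → j++
[i=2,j=2] A[i]=8<=B[j]=11 take 8 → i++
[i=3,j=2] A[i]=14>B[j]=11 take 11 → j++
[i=3,j=3] A[i]=14<=B[j]=14 take 14 → i++
[i=4,j=3] A[i]=17>B[j]=14 take 14 → j++
[i=4,j=4] A[i]=17>B[j]=15 take 15 → j++
[i=4,j=5] A[i]=17<=B[j]=28 take 17 → i++
[i=5,j=5] A[i]=21<=B[j]=28 take 21 → i++
[i=6,j=5] A[i]=22<=B[j]=28 take 22 → i++
[i=7,j=5] A[i]=25<=B[j]=28 take 25 → i++
[i=8,j=5] A[i]=31>B[j]=28 take 28 → j++
[i=8,j=6] A[i]=31<=B[j]=32 take 31 → i++
[i=9,j=6] A[i]=32<=B[j]=32 take 32 → i++
[i=10,j=6] A[i]=36>B[j]=32 take 32 → j++
[i=10,j=7] A[i]=36<=B[j]=39 take 36 → i++
[i=11,j=7] A[i]=37<=B[j]=39 take 37 → i++
[i=12,j=7] A[i]=38<=B[j]=39 take 38 → i++
[i=13,j=7] A[i]=39<=B[j]=39 take 39 → i++
[i=14,j=7] A done, take B[j]=39 → j++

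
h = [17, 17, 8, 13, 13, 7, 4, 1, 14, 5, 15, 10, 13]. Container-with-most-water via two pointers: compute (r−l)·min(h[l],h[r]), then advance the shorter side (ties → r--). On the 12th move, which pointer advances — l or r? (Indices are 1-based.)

[1,13] min(17,13)*12=156 best=156 * → r--
[1,12] min(17,10)*11=110 best=156 → r--
[1,11] min(17,15)*10=150 best=156 → r--
[1,10] min(17,5)*9=45 best=156 → r--
[1,9] min(17,14)*8=112 best=156 → r--
[1,8] min(17,1)*7=7 best=156 → r--
[1,7] min(17,4)*6=24 best=156 → r--
[1,6] min(17,7)*5=35 best=156 → r--
[1,5] min(17,13)*4=52 best=156 → r--
[1,4] min(17,13)*3=39 best=156 → r--
[1,3] min(17,8)*2=16 best=156 → r--
[1,2] min(17,17)*1=17 best=156 → r--

r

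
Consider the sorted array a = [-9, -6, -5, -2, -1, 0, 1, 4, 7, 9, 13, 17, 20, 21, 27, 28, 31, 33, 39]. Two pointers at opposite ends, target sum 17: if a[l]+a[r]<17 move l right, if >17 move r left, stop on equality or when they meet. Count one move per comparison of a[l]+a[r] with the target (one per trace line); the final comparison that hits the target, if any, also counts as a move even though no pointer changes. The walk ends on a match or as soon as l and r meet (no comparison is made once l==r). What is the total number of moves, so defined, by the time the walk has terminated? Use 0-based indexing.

l=0 r=18: -9+39=30 >17, r--
l=0 r=17: -9+33=24 >17, r--
l=0 r=16: -9+31=22 >17, r--
l=0 r=15: -9+28=19 >17, r--
l=0 r=14: -9+27=18 >17, r--
l=0 r=13: -9+21=12 <17, l++
l=1 r=13: -6+21=15 <17, l++
l=2 r=13: -5+21=16 <17, l++
l=3 r=13: -2+21=19 >17, r--
l=3 r=12: -2+20=18 >17, r--
l=3 r=11: -2+17=15 <17, l++
l=4 r=11: -1+17=16 <17, l++
l=5 r=11: 0+17=17, found

13 moves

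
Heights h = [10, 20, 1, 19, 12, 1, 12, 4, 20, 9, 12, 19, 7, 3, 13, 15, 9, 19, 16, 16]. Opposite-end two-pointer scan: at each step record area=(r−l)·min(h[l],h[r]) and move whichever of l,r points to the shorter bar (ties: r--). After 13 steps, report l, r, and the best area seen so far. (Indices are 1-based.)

l=1 r=20: min(10,16)*19=190 best=190 *, l++
l=2 r=20: min(20,16)*18=288 best=288 *, r--
l=2 r=19: min(20,16)*17=272 best=288, r--
l=2 r=18: min(20,19)*16=304 best=304 *, r--
l=2 r=17: min(20,9)*15=135 best=304, r--
l=2 r=16: min(20,15)*14=210 best=304, r--
l=2 r=15: min(20,13)*13=169 best=304, r--
l=2 r=14: min(20,3)*12=36 best=304, r--
l=2 r=13: min(20,7)*11=77 best=304, r--
l=2 r=12: min(20,19)*10=190 best=304, r--
l=2 r=11: min(20,12)*9=108 best=304, r--
l=2 r=10: min(20,9)*8=72 best=304, r--
l=2 r=9: min(20,20)*7=140 best=304, r--

l=2, r=8, best area=304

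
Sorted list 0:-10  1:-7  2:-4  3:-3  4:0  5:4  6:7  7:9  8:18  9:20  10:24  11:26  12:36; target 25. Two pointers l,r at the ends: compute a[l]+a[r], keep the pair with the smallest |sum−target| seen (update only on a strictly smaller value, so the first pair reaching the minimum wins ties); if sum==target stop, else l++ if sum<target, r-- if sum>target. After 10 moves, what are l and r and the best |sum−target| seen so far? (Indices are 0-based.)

l=0 r=12: -10+36=26 d=1 *, r--
l=0 r=11: -10+26=16 d=9, l++
l=1 r=11: -7+26=19 d=6, l++
l=2 r=11: -4+26=22 d=3, l++
l=3 r=11: -3+26=23 d=2, l++
l=4 r=11: 0+26=26 d=1, r--
l=4 r=10: 0+24=24 d=1, l++
l=5 r=10: 4+24=28 d=3, r--
l=5 r=9: 4+20=24 d=1, l++
l=6 r=9: 7+20=27 d=2, r--

l=6, r=8, best |Δ|=1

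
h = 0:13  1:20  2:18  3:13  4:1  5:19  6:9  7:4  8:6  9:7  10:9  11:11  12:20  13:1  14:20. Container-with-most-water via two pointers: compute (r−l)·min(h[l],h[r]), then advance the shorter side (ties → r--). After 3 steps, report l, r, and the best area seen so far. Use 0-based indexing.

l=1, r=12, best area=260

[0,14] min(13,20)*14=182 best=182 * → l++
[1,14] min(20,20)*13=260 best=260 * → r--
[1,13] min(20,1)*12=12 best=260 → r--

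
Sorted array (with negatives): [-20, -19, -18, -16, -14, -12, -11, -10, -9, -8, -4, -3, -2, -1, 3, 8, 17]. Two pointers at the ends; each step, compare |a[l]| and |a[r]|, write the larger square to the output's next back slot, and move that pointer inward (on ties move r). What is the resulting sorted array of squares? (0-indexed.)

l=0 r=16: |-20|>|17| out[16]=400, l++
l=1 r=16: |-19|>|17| out[15]=361, l++
l=2 r=16: |-18|>|17| out[14]=324, l++
l=3 r=16: |-16|<=|17| out[13]=289, r--
l=3 r=15: |-16|>|8| out[12]=256, l++
l=4 r=15: |-14|>|8| out[11]=196, l++
l=5 r=15: |-12|>|8| out[10]=144, l++
l=6 r=15: |-11|>|8| out[9]=121, l++
l=7 r=15: |-10|>|8| out[8]=100, l++
l=8 r=15: |-9|>|8| out[7]=81, l++
l=9 r=15: |-8|<=|8| out[6]=64, r--
l=9 r=14: |-8|>|3| out[5]=64, l++
l=10 r=14: |-4|>|3| out[4]=16, l++
l=11 r=14: |-3|<=|3| out[3]=9, r--
l=11 r=13: |-3|>|-1| out[2]=9, l++
l=12 r=13: |-2|>|-1| out[1]=4, l++
l=13 r=13: |-1|<=|-1| out[0]=1, r--

[1, 4, 9, 9, 16, 64, 64, 81, 100, 121, 144, 196, 256, 289, 324, 361, 400]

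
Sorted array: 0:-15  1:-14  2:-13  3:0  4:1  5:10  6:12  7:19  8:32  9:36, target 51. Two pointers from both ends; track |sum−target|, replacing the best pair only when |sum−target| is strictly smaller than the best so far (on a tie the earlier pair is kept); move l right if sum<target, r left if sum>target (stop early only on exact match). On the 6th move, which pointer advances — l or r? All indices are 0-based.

l

[0,9] -15+36=21 d=30 * → l++
[1,9] -14+36=22 d=29 * → l++
[2,9] -13+36=23 d=28 * → l++
[3,9] 0+36=36 d=15 * → l++
[4,9] 1+36=37 d=14 * → l++
[5,9] 10+36=46 d=5 * → l++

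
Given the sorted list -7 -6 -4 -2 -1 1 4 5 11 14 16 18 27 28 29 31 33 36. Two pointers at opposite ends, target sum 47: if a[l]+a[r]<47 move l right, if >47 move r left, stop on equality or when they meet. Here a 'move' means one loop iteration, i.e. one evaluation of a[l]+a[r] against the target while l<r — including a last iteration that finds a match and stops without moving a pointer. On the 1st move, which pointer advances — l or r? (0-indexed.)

[0,17] -7+36=29 <47 → l++

l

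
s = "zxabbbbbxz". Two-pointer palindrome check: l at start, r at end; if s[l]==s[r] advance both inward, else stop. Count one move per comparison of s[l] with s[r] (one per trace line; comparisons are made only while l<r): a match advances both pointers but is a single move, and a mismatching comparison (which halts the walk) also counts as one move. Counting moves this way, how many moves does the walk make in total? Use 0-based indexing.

[0,9] 'z'=='z' → l++,r--
[1,8] 'x'=='x' → l++,r--
[2,7] 'a'!='b' → stop

3 moves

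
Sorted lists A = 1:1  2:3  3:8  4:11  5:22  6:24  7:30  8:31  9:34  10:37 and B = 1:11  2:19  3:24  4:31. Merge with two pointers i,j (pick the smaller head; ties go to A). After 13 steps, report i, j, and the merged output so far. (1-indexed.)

i=1 j=1: A[i]=1<=B[j]=11 take 1, i++
i=2 j=1: A[i]=3<=B[j]=11 take 3, i++
i=3 j=1: A[i]=8<=B[j]=11 take 8, i++
i=4 j=1: A[i]=11<=B[j]=11 take 11, i++
i=5 j=1: A[i]=22>B[j]=11 take 11, j++
i=5 j=2: A[i]=22>B[j]=19 take 19, j++
i=5 j=3: A[i]=22<=B[j]=24 take 22, i++
i=6 j=3: A[i]=24<=B[j]=24 take 24, i++
i=7 j=3: A[i]=30>B[j]=24 take 24, j++
i=7 j=4: A[i]=30<=B[j]=31 take 30, i++
i=8 j=4: A[i]=31<=B[j]=31 take 31, i++
i=9 j=4: A[i]=34>B[j]=31 take 31, j++
i=9 j=5: B done, take A[i]=34, i++

i=10, j=5, merged so far=[1, 3, 8, 11, 11, 19, 22, 24, 24, 30, 31, 31, 34]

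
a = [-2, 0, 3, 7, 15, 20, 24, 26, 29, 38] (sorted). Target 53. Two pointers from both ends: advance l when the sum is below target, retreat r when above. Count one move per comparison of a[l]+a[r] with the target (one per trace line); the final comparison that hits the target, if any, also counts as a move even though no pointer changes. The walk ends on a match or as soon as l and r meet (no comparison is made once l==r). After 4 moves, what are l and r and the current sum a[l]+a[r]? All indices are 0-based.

l=0 r=9: -2+38=36 <53, l++
l=1 r=9: 0+38=38 <53, l++
l=2 r=9: 3+38=41 <53, l++
l=3 r=9: 7+38=45 <53, l++

l=4, r=9, sum=53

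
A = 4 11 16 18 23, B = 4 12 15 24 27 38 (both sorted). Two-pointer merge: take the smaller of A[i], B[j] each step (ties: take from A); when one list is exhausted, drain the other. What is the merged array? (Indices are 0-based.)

[4, 4, 11, 12, 15, 16, 18, 23, 24, 27, 38]

[i=0,j=0] A[i]=4<=B[j]=4 take 4 → i++
[i=1,j=0] A[i]=11>B[j]=4 take 4 → j++
[i=1,j=1] A[i]=11<=B[j]=12 take 11 → i++
[i=2,j=1] A[i]=16>B[j]=12 take 12 → j++
[i=2,j=2] A[i]=16>B[j]=15 take 15 → j++
[i=2,j=3] A[i]=16<=B[j]=24 take 16 → i++
[i=3,j=3] A[i]=18<=B[j]=24 take 18 → i++
[i=4,j=3] A[i]=23<=B[j]=24 take 23 → i++
[i=5,j=3] A done, take B[j]=24 → j++
[i=5,j=4] A done, take B[j]=27 → j++
[i=5,j=5] A done, take B[j]=38 → j++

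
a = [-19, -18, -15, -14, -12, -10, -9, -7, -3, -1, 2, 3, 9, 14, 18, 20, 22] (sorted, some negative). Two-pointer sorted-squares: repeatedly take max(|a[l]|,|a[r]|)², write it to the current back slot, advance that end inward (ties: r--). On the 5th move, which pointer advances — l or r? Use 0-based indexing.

l

[0,16] |-19|<=|22| out[16]=484 → r--
[0,15] |-19|<=|20| out[15]=400 → r--
[0,14] |-19|>|18| out[14]=361 → l++
[1,14] |-18|<=|18| out[13]=324 → r--
[1,13] |-18|>|14| out[12]=324 → l++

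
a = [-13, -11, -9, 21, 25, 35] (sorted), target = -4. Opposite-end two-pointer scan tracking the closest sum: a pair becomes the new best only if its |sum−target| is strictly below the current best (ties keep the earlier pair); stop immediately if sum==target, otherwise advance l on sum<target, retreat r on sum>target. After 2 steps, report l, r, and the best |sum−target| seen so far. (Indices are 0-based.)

l=0, r=3, best |Δ|=16

l=0 r=5: -13+35=22 d=26 *, r--
l=0 r=4: -13+25=12 d=16 *, r--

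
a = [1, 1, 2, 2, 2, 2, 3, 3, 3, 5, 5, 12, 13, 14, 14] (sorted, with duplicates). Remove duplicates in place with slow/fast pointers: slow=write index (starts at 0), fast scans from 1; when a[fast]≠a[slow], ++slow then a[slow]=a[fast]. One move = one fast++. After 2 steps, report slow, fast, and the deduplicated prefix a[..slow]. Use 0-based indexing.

slow=1, fast=3, prefix=[1, 2]

slow=0 fast=1: a[fast]=1=a[slow] dup, fast++
slow=0 fast=2: a[fast]=2≠a[slow]=1 write a[1]=2, slow++,fast++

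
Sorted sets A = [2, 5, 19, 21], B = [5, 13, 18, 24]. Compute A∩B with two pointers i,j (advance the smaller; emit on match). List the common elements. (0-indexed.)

intersection = [5]

[i=0,j=0] 2<5 → i++
[i=1,j=0] 5==5 emit → i++,j++
[i=2,j=1] 19>13 → j++
[i=2,j=2] 19>18 → j++
[i=2,j=3] 19<24 → i++
[i=3,j=3] 21<24 → i++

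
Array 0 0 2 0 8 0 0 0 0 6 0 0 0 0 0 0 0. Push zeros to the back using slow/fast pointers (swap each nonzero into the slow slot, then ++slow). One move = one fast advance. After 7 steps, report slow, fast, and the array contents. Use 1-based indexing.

(s=1,f=1) a[fast]=0 → fast++
(s=1,f=2) a[fast]=0 → fast++
(s=1,f=3) a[fast]=2≠0 swap→a[1]=2 → slow++,fast++
(s=2,f=4) a[fast]=0 → fast++
(s=2,f=5) a[fast]=8≠0 swap→a[2]=8 → slow++,fast++
(s=3,f=6) a[fast]=0 → fast++
(s=3,f=7) a[fast]=0 → fast++

slow=3, fast=8, a=[2, 8, 0, 0, 0, 0, 0, 0, 0, 6, 0, 0, 0, 0, 0, 0, 0]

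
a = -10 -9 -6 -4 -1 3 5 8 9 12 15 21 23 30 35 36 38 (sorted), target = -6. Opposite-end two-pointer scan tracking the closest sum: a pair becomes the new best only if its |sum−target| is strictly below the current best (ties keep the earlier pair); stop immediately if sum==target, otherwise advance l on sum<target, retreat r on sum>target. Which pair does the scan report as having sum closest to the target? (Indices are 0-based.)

[0,16] -10+38=28 d=34 * → r--
[0,15] -10+36=26 d=32 * → r--
[0,14] -10+35=25 d=31 * → r--
[0,13] -10+30=20 d=26 * → r--
[0,12] -10+23=13 d=19 * → r--
[0,11] -10+21=11 d=17 * → r--
[0,10] -10+15=5 d=11 * → r--
[0,9] -10+12=2 d=8 * → r--
[0,8] -10+9=-1 d=5 * → r--
[0,7] -10+8=-2 d=4 * → r--
[0,6] -10+5=-5 d=1 * → r--
[0,5] -10+3=-7 d=1 → l++
[1,5] -9+3=-6 d=0 * → stop

pair (-9, 3) with sum -6 (|Δ|=0)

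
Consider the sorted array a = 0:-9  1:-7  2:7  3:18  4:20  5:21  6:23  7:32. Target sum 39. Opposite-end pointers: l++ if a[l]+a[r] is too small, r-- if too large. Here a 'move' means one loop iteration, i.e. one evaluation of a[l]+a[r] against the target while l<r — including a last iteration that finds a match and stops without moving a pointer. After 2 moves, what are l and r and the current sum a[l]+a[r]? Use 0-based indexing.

[0,7] -9+32=23 <39 → l++
[1,7] -7+32=25 <39 → l++

l=2, r=7, sum=39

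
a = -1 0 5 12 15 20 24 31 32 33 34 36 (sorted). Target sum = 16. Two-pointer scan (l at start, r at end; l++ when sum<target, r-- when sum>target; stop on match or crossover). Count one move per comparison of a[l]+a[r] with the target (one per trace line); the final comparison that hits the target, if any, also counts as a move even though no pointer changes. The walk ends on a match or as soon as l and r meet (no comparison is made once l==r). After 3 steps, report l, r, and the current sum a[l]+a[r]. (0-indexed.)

l=0, r=8, sum=31

l=0 r=11: -1+36=35 >16, r--
l=0 r=10: -1+34=33 >16, r--
l=0 r=9: -1+33=32 >16, r--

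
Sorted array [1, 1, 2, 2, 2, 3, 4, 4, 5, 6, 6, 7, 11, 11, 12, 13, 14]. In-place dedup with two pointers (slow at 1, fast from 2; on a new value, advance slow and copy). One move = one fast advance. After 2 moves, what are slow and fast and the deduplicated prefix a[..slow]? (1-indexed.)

slow=2, fast=4, prefix=[1, 2]

(s=1,f=2) a[fast]=1=a[slow] dup → fast++
(s=1,f=3) a[fast]=2≠a[slow]=1 write a[2]=2 → slow++,fast++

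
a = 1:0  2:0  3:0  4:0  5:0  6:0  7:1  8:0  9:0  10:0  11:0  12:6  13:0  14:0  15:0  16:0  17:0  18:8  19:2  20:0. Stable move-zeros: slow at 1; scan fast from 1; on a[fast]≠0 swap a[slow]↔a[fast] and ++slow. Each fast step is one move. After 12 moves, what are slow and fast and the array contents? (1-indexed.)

slow=3, fast=13, a=[1, 6, 0, 0, 0, 0, 0, 0, 0, 0, 0, 0, 0, 0, 0, 0, 0, 8, 2, 0]

slow=1 fast=1: a[fast]=0, fast++
slow=1 fast=2: a[fast]=0, fast++
slow=1 fast=3: a[fast]=0, fast++
slow=1 fast=4: a[fast]=0, fast++
slow=1 fast=5: a[fast]=0, fast++
slow=1 fast=6: a[fast]=0, fast++
slow=1 fast=7: a[fast]=1≠0 swap→a[1]=1, slow++,fast++
slow=2 fast=8: a[fast]=0, fast++
slow=2 fast=9: a[fast]=0, fast++
slow=2 fast=10: a[fast]=0, fast++
slow=2 fast=11: a[fast]=0, fast++
slow=2 fast=12: a[fast]=6≠0 swap→a[2]=6, slow++,fast++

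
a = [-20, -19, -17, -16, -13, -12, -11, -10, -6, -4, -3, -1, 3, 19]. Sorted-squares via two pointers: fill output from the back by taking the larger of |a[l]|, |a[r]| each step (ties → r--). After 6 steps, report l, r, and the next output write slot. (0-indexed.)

l=5, r=12, next write slot=7

[0,13] |-20|>|19| out[13]=400 → l++
[1,13] |-19|<=|19| out[12]=361 → r--
[1,12] |-19|>|3| out[11]=361 → l++
[2,12] |-17|>|3| out[10]=289 → l++
[3,12] |-16|>|3| out[9]=256 → l++
[4,12] |-13|>|3| out[8]=169 → l++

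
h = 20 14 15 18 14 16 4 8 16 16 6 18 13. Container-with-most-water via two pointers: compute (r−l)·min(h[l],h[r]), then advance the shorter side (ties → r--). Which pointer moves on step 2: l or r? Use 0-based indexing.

r

[0,12] min(20,13)*12=156 best=156 * → r--
[0,11] min(20,18)*11=198 best=198 * → r--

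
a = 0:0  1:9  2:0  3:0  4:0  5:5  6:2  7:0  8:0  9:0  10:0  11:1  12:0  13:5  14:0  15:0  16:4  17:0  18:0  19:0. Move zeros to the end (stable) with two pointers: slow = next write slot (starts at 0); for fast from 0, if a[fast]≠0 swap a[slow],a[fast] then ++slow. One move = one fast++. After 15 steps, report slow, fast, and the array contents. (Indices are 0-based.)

slow=0 fast=0: a[fast]=0, fast++
slow=0 fast=1: a[fast]=9≠0 swap→a[0]=9, slow++,fast++
slow=1 fast=2: a[fast]=0, fast++
slow=1 fast=3: a[fast]=0, fast++
slow=1 fast=4: a[fast]=0, fast++
slow=1 fast=5: a[fast]=5≠0 swap→a[1]=5, slow++,fast++
slow=2 fast=6: a[fast]=2≠0 swap→a[2]=2, slow++,fast++
slow=3 fast=7: a[fast]=0, fast++
slow=3 fast=8: a[fast]=0, fast++
slow=3 fast=9: a[fast]=0, fast++
slow=3 fast=10: a[fast]=0, fast++
slow=3 fast=11: a[fast]=1≠0 swap→a[3]=1, slow++,fast++
slow=4 fast=12: a[fast]=0, fast++
slow=4 fast=13: a[fast]=5≠0 swap→a[4]=5, slow++,fast++
slow=5 fast=14: a[fast]=0, fast++

slow=5, fast=15, a=[9, 5, 2, 1, 5, 0, 0, 0, 0, 0, 0, 0, 0, 0, 0, 0, 4, 0, 0, 0]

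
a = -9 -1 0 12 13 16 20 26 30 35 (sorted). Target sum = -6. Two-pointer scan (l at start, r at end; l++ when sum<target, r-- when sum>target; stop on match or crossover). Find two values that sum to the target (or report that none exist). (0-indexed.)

l=0 r=9: -9+35=26 >-6, r--
l=0 r=8: -9+30=21 >-6, r--
l=0 r=7: -9+26=17 >-6, r--
l=0 r=6: -9+20=11 >-6, r--
l=0 r=5: -9+16=7 >-6, r--
l=0 r=4: -9+13=4 >-6, r--
l=0 r=3: -9+12=3 >-6, r--
l=0 r=2: -9+0=-9 <-6, l++
l=1 r=2: -1+0=-1 >-6, r--

no pair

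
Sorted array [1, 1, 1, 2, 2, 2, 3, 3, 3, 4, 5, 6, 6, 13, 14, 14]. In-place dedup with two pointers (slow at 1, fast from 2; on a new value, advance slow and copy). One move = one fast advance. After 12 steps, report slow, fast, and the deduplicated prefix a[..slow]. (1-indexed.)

(s=1,f=2) a[fast]=1=a[slow] dup → fast++
(s=1,f=3) a[fast]=1=a[slow] dup → fast++
(s=1,f=4) a[fast]=2≠a[slow]=1 write a[2]=2 → slow++,fast++
(s=2,f=5) a[fast]=2=a[slow] dup → fast++
(s=2,f=6) a[fast]=2=a[slow] dup → fast++
(s=2,f=7) a[fast]=3≠a[slow]=2 write a[3]=3 → slow++,fast++
(s=3,f=8) a[fast]=3=a[slow] dup → fast++
(s=3,f=9) a[fast]=3=a[slow] dup → fast++
(s=3,f=10) a[fast]=4≠a[slow]=3 write a[4]=4 → slow++,fast++
(s=4,f=11) a[fast]=5≠a[slow]=4 write a[5]=5 → slow++,fast++
(s=5,f=12) a[fast]=6≠a[slow]=5 write a[6]=6 → slow++,fast++
(s=6,f=13) a[fast]=6=a[slow] dup → fast++

slow=6, fast=14, prefix=[1, 2, 3, 4, 5, 6]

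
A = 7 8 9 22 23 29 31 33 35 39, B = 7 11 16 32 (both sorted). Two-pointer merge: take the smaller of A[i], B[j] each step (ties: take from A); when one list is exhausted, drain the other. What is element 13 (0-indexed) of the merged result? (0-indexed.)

[i=0,j=0] A[i]=7<=B[j]=7 take 7 → i++
[i=1,j=0] A[i]=8>B[j]=7 take 7 → j++
[i=1,j=1] A[i]=8<=B[j]=11 take 8 → i++
[i=2,j=1] A[i]=9<=B[j]=11 take 9 → i++
[i=3,j=1] A[i]=22>B[j]=11 take 11 → j++
[i=3,j=2] A[i]=22>B[j]=16 take 16 → j++
[i=3,j=3] A[i]=22<=B[j]=32 take 22 → i++
[i=4,j=3] A[i]=23<=B[j]=32 take 23 → i++
[i=5,j=3] A[i]=29<=B[j]=32 take 29 → i++
[i=6,j=3] A[i]=31<=B[j]=32 take 31 → i++
[i=7,j=3] A[i]=33>B[j]=32 take 32 → j++
[i=7,j=4] B done, take A[i]=33 → i++
[i=8,j=4] B done, take A[i]=35 → i++
[i=9,j=4] B done, take A[i]=39 → i++

merged[13] = 39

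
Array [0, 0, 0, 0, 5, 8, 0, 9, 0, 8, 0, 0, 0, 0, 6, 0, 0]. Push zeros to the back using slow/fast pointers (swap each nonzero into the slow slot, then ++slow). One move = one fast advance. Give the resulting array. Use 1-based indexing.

(s=1,f=1) a[fast]=0 → fast++
(s=1,f=2) a[fast]=0 → fast++
(s=1,f=3) a[fast]=0 → fast++
(s=1,f=4) a[fast]=0 → fast++
(s=1,f=5) a[fast]=5≠0 swap→a[1]=5 → slow++,fast++
(s=2,f=6) a[fast]=8≠0 swap→a[2]=8 → slow++,fast++
(s=3,f=7) a[fast]=0 → fast++
(s=3,f=8) a[fast]=9≠0 swap→a[3]=9 → slow++,fast++
(s=4,f=9) a[fast]=0 → fast++
(s=4,f=10) a[fast]=8≠0 swap→a[4]=8 → slow++,fast++
(s=5,f=11) a[fast]=0 → fast++
(s=5,f=12) a[fast]=0 → fast++
(s=5,f=13) a[fast]=0 → fast++
(s=5,f=14) a[fast]=0 → fast++
(s=5,f=15) a[fast]=6≠0 swap→a[5]=6 → slow++,fast++
(s=6,f=16) a[fast]=0 → fast++
(s=6,f=17) a[fast]=0 → fast++

[5, 8, 9, 8, 6, 0, 0, 0, 0, 0, 0, 0, 0, 0, 0, 0, 0]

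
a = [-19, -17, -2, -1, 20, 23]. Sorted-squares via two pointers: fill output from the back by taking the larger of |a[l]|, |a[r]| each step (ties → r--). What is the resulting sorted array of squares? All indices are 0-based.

[1, 4, 289, 361, 400, 529]

l=0 r=5: |-19|<=|23| out[5]=529, r--
l=0 r=4: |-19|<=|20| out[4]=400, r--
l=0 r=3: |-19|>|-1| out[3]=361, l++
l=1 r=3: |-17|>|-1| out[2]=289, l++
l=2 r=3: |-2|>|-1| out[1]=4, l++
l=3 r=3: |-1|<=|-1| out[0]=1, r--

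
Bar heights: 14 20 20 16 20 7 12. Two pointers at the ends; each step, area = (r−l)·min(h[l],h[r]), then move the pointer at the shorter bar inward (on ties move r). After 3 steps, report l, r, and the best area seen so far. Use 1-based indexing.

l=1 r=7: min(14,12)*6=72 best=72 *, r--
l=1 r=6: min(14,7)*5=35 best=72, r--
l=1 r=5: min(14,20)*4=56 best=72, l++

l=2, r=5, best area=72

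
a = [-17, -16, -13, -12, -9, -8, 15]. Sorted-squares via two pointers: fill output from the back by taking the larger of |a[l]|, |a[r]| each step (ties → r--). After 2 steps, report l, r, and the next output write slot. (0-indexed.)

l=2, r=6, next write slot=4

l=0 r=6: |-17|>|15| out[6]=289, l++
l=1 r=6: |-16|>|15| out[5]=256, l++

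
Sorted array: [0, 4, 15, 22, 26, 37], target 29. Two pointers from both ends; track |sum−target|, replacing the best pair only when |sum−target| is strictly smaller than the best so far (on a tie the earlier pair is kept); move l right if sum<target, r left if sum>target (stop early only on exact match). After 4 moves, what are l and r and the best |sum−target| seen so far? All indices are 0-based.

l=2, r=3, best |Δ|=1

l=0 r=5: 0+37=37 d=8 *, r--
l=0 r=4: 0+26=26 d=3 *, l++
l=1 r=4: 4+26=30 d=1 *, r--
l=1 r=3: 4+22=26 d=3, l++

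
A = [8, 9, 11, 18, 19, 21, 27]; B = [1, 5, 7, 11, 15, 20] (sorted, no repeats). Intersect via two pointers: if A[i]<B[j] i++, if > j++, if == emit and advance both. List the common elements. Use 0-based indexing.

intersection = [11]

i=0 j=0: 8>1, j++
i=0 j=1: 8>5, j++
i=0 j=2: 8>7, j++
i=0 j=3: 8<11, i++
i=1 j=3: 9<11, i++
i=2 j=3: 11==11 emit, i++,j++
i=3 j=4: 18>15, j++
i=3 j=5: 18<20, i++
i=4 j=5: 19<20, i++
i=5 j=5: 21>20, j++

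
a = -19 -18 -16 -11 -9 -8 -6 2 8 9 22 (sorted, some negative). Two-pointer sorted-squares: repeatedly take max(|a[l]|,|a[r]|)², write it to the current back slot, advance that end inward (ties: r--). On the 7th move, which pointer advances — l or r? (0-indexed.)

l=0 r=10: |-19|<=|22| out[10]=484, r--
l=0 r=9: |-19|>|9| out[9]=361, l++
l=1 r=9: |-18|>|9| out[8]=324, l++
l=2 r=9: |-16|>|9| out[7]=256, l++
l=3 r=9: |-11|>|9| out[6]=121, l++
l=4 r=9: |-9|<=|9| out[5]=81, r--
l=4 r=8: |-9|>|8| out[4]=81, l++

l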